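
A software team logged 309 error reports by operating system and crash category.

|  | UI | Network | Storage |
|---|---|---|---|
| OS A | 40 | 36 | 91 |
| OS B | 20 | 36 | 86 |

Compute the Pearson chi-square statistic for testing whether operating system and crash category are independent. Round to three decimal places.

4.817

Row totals: 167, 142. Column totals: 60, 72, 177. Grand total N = 309.
Expected counts (row total × column total / N):
  OS A, UI: 167×60/309 = 32.42718
  OS A, Network: 167×72/309 = 38.91262
  OS A, Storage: 167×177/309 = 95.66019
  OS B, UI: 142×60/309 = 27.57282
  OS B, Network: 142×72/309 = 33.08738
  OS B, Storage: 142×177/309 = 81.33981
Contributions (O − E)²/E:
  (40 − 32.42718)²/32.42718 = 1.7685
  (36 − 38.91262)²/38.91262 = 0.2180
  (91 − 95.66019)²/95.66019 = 0.2270
  (20 − 27.57282)²/27.57282 = 2.0799
  (36 − 33.08738)²/33.08738 = 0.2564
  (86 − 81.33981)²/81.33981 = 0.2670
χ² = 1.7685 + 0.2180 + 0.2270 + 2.0799 + 0.2564 + 0.2670 = 4.817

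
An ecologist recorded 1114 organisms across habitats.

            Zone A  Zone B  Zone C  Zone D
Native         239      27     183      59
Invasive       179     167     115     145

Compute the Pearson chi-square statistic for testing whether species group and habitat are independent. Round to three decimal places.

Row totals: 508, 606. Column totals: 418, 194, 298, 204. Grand total N = 1114.
Expected counts (row total × column total / N):
  Native, Zone A: 508×418/1114 = 190.6140
  Native, Zone B: 508×194/1114 = 88.4668
  Native, Zone C: 508×298/1114 = 135.8923
  Native, Zone D: 508×204/1114 = 93.0269
  Invasive, Zone A: 606×418/1114 = 227.3860
  Invasive, Zone B: 606×194/1114 = 105.5332
  Invasive, Zone C: 606×298/1114 = 162.1077
  Invasive, Zone D: 606×204/1114 = 110.9731
Contributions (O − E)²/E:
  (239 − 190.6140)²/190.6140 = 12.2824
  (27 − 88.4668)²/88.4668 = 42.7072
  (183 − 135.8923)²/135.8923 = 16.3301
  (59 − 93.0269)²/93.0269 = 12.4462
  (179 − 227.3860)²/227.3860 = 10.2962
  (167 − 105.5332)²/105.5332 = 35.8007
  (115 − 162.1077)²/162.1077 = 13.6893
  (145 − 110.9731)²/110.9731 = 10.4334
χ² = 12.2824 + 42.7072 + 16.3301 + 12.4462 + 10.2962 + 35.8007 + 13.6893 + 10.4334 = 153.986

153.986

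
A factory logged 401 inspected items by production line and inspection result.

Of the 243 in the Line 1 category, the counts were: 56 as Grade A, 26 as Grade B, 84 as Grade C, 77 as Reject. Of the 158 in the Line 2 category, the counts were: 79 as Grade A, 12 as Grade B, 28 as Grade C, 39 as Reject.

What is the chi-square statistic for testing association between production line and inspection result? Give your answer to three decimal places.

32.989

Row totals: 243, 158. Column totals: 135, 38, 112, 116. Grand total N = 401.
Expected counts (row total × column total / N):
  Line 1, Grade A: 243×135/401 = 81.807980
  Line 1, Grade B: 243×38/401 = 23.027431
  Line 1, Grade C: 243×112/401 = 67.870324
  Line 1, Reject: 243×116/401 = 70.294264
  Line 2, Grade A: 158×135/401 = 53.192020
  Line 2, Grade B: 158×38/401 = 14.972569
  Line 2, Grade C: 158×112/401 = 44.129676
  Line 2, Reject: 158×116/401 = 45.705736
Contributions (O − E)²/E:
  (56 − 81.807980)²/81.807980 = 8.1416
  (26 − 23.027431)²/23.027431 = 0.3837
  (84 − 67.870324)²/67.870324 = 3.8333
  (77 − 70.294264)²/70.294264 = 0.6397
  (79 − 53.192020)²/53.192020 = 12.5216
  (12 − 14.972569)²/14.972569 = 0.5902
  (28 − 44.129676)²/44.129676 = 5.8955
  (39 − 45.705736)²/45.705736 = 0.9838
χ² = 8.1416 + 0.3837 + 3.8333 + 0.6397 + 12.5216 + 0.5902 + 5.8955 + 0.9838 = 32.989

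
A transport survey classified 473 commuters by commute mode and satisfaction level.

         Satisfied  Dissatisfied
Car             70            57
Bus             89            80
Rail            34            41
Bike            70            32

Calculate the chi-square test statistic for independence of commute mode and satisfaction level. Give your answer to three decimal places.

10.817

Row totals: 127, 169, 75, 102. Column totals: 263, 210. Grand total N = 473.
Expected counts (row total × column total / N):
  Car, Satisfied: 127×263/473 = 70.6152
  Car, Dissatisfied: 127×210/473 = 56.3848
  Bus, Satisfied: 169×263/473 = 93.9683
  Bus, Dissatisfied: 169×210/473 = 75.0317
  Rail, Satisfied: 75×263/473 = 41.7019
  Rail, Dissatisfied: 75×210/473 = 33.2981
  Bike, Satisfied: 102×263/473 = 56.7146
  Bike, Dissatisfied: 102×210/473 = 45.2854
Contributions (O − E)²/E:
  (70 − 70.6152)²/70.6152 = 0.0054
  (57 − 56.3848)²/56.3848 = 0.0067
  (89 − 93.9683)²/93.9683 = 0.2627
  (80 − 75.0317)²/75.0317 = 0.3290
  (34 − 41.7019)²/41.7019 = 1.4225
  (41 − 33.2981)²/33.2981 = 1.7815
  (70 − 56.7146)²/56.7146 = 3.1121
  (32 − 45.2854)²/45.2854 = 3.8975
χ² = 0.0054 + 0.0067 + 0.2627 + 0.3290 + 1.4225 + 1.7815 + 3.1121 + 3.8975 = 10.817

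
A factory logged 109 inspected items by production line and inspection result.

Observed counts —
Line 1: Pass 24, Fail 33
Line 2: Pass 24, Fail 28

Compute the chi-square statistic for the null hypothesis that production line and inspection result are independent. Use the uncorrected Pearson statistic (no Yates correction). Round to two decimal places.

0.18

Row totals: 57, 52. Column totals: 48, 61. Grand total N = 109.
Expected counts (row total × column total / N):
  Line 1, Pass: 57×48/109 = 25.101
  Line 1, Fail: 57×61/109 = 31.899
  Line 2, Pass: 52×48/109 = 22.899
  Line 2, Fail: 52×61/109 = 29.101
Contributions (O − E)²/E:
  (24 − 25.101)²/25.101 = 0.0483
  (33 − 31.899)²/31.899 = 0.0380
  (24 − 22.899)²/22.899 = 0.0529
  (28 − 29.101)²/29.101 = 0.0417
χ² = 0.0483 + 0.0380 + 0.0529 + 0.0417 = 0.18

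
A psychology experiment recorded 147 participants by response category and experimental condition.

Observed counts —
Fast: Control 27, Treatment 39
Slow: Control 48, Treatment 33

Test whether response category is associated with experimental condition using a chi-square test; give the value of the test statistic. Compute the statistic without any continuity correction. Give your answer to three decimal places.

Row totals: 66, 81. Column totals: 75, 72. Grand total N = 147.
Expected counts (row total × column total / N):
  Fast, Control: 66×75/147 = 33.67347
  Fast, Treatment: 66×72/147 = 32.32653
  Slow, Control: 81×75/147 = 41.32653
  Slow, Treatment: 81×72/147 = 39.67347
Contributions (O − E)²/E:
  (27 − 33.67347)²/33.67347 = 1.3226
  (39 − 32.32653)²/32.32653 = 1.3777
  (48 − 41.32653)²/41.32653 = 1.0776
  (33 − 39.67347)²/39.67347 = 1.1225
χ² = 1.3226 + 1.3777 + 1.0776 + 1.1225 = 4.900

4.900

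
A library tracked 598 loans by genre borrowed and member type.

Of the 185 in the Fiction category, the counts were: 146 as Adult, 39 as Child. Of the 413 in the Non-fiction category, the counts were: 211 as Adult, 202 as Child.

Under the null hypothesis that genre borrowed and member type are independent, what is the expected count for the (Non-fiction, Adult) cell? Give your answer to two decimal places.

246.56

Row total (Non-fiction) = 413; column total (Adult) = 357; grand total N = 598.
Expected count = (row total × column total) / N = 413 × 357 / 598 = 246.56.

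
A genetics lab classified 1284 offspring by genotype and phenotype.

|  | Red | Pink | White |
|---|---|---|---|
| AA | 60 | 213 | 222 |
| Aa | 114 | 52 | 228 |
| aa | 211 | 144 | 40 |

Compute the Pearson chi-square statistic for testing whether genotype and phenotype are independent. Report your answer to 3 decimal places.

317.494

Row totals: 495, 394, 395. Column totals: 385, 409, 490. Grand total N = 1284.
Expected counts (row total × column total / N):
  AA, Red: 495×385/1284 = 148.42290
  AA, Pink: 495×409/1284 = 157.67523
  AA, White: 495×490/1284 = 188.90187
  Aa, Red: 394×385/1284 = 118.13863
  Aa, Pink: 394×409/1284 = 125.50312
  Aa, White: 394×490/1284 = 150.35826
  aa, Red: 395×385/1284 = 118.43847
  aa, Pink: 395×409/1284 = 125.82165
  aa, White: 395×490/1284 = 150.73988
Contributions (O − E)²/E:
  (60 − 148.42290)²/148.42290 = 52.6779
  (213 − 157.67523)²/157.67523 = 19.4122
  (222 − 188.90187)²/188.90187 = 5.7992
  (114 − 118.13863)²/118.13863 = 0.1450
  (52 − 125.50312)²/125.50312 = 43.0484
  (228 − 150.35826)²/150.35826 = 40.0925
  (211 − 118.43847)²/118.43847 = 72.3383
  (144 − 125.82165)²/125.82165 = 2.6264
  (40 − 150.73988)²/150.73988 = 81.3542
χ² = 52.6779 + 19.4122 + 5.7992 + 0.1450 + 43.0484 + 40.0925 + 72.3383 + 2.6264 + 81.3542 = 317.494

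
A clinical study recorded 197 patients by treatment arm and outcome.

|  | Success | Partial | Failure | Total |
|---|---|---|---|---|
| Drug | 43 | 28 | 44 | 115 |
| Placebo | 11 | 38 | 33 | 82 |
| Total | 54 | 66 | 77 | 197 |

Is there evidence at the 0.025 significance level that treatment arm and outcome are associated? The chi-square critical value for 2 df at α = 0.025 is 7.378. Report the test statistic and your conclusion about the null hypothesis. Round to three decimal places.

16.999; reject H₀

Grand total N = 197.
Expected counts (row total × column total / N):
  Drug, Success: 115×54/197 = 31.5228
  Drug, Partial: 115×66/197 = 38.5279
  Drug, Failure: 115×77/197 = 44.9492
  Placebo, Success: 82×54/197 = 22.4772
  Placebo, Partial: 82×66/197 = 27.4721
  Placebo, Failure: 82×77/197 = 32.0508
Contributions (O − E)²/E:
  (43 − 31.5228)²/31.5228 = 4.1788
  (28 − 38.5279)²/38.5279 = 2.8768
  (44 − 44.9492)²/44.9492 = 0.0200
  (11 − 22.4772)²/22.4772 = 5.8604
  (38 − 27.4721)²/27.4721 = 4.0345
  (33 − 32.0508)²/32.0508 = 0.0281
χ² = 4.1788 + 2.8768 + 0.0200 + 5.8604 + 4.0345 + 0.0281 = 16.999
df = (2−1)(3−1) = 2. Since 16.999 > 7.378, reject the null hypothesis of independence at α = 0.025.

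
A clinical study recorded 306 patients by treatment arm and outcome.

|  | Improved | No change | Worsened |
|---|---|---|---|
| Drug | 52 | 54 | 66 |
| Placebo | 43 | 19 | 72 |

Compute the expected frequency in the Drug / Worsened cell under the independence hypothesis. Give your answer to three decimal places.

Row total (Drug) = 172; column total (Worsened) = 138; grand total N = 306.
Expected count = (row total × column total) / N = 172 × 138 / 306 = 77.569.

77.569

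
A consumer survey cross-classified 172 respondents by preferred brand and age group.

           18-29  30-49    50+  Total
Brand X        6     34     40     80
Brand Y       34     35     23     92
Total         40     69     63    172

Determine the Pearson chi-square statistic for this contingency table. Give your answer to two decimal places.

23.48

Grand total N = 172.
Expected counts (row total × column total / N):
  Brand X, 18-29: 80×40/172 = 18.605
  Brand X, 30-49: 80×69/172 = 32.093
  Brand X, 50+: 80×63/172 = 29.302
  Brand Y, 18-29: 92×40/172 = 21.395
  Brand Y, 30-49: 92×69/172 = 36.907
  Brand Y, 50+: 92×63/172 = 33.698
Contributions (O − E)²/E:
  (6 − 18.605)²/18.605 = 8.5400
  (34 − 32.093)²/32.093 = 0.1133
  (40 − 29.302)²/29.302 = 3.9058
  (34 − 21.395)²/21.395 = 7.4263
  (35 − 36.907)²/36.907 = 0.0985
  (23 − 33.698)²/33.698 = 3.3963
χ² = 8.5400 + 0.1133 + 3.9058 + 7.4263 + 0.0985 + 3.3963 = 23.48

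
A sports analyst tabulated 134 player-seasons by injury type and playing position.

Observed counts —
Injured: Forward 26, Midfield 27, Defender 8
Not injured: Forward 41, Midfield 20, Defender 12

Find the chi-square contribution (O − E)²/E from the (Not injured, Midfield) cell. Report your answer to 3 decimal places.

1.227

Row total (Not injured) = 73; column total (Midfield) = 47; N = 134.
Expected count E = 73 × 47 / 134 = 25.60448.
Contribution = (O − E)²/E = (20 − 25.60448)² / 25.60448 = 1.227.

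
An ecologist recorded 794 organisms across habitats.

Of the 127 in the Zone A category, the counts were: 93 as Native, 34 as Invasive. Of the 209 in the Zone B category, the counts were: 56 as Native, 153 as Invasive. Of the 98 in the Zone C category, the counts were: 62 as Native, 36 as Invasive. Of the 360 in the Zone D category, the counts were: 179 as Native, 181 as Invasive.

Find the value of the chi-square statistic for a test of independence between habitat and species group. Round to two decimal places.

Row totals: 127, 209, 98, 360. Column totals: 390, 404. Grand total N = 794.
Expected counts (row total × column total / N):
  Zone A, Native: 127×390/794 = 62.380
  Zone A, Invasive: 127×404/794 = 64.620
  Zone B, Native: 209×390/794 = 102.657
  Zone B, Invasive: 209×404/794 = 106.343
  Zone C, Native: 98×390/794 = 48.136
  Zone C, Invasive: 98×404/794 = 49.864
  Zone D, Native: 360×390/794 = 176.826
  Zone D, Invasive: 360×404/794 = 183.174
Contributions (O − E)²/E:
  (93 − 62.380)²/62.380 = 15.0302
  (34 − 64.620)²/64.620 = 14.5092
  (56 − 102.657)²/102.657 = 21.2053
  (153 − 106.343)²/106.343 = 20.4703
  (62 − 48.136)²/48.136 = 3.9931
  (36 − 49.864)²/49.864 = 3.8547
  (179 − 176.826)²/176.826 = 0.0267
  (181 − 183.174)²/183.174 = 0.0258
χ² = 15.0302 + 14.5092 + 21.2053 + 20.4703 + 3.9931 + 3.8547 + 0.0267 + 0.0258 = 79.12

79.12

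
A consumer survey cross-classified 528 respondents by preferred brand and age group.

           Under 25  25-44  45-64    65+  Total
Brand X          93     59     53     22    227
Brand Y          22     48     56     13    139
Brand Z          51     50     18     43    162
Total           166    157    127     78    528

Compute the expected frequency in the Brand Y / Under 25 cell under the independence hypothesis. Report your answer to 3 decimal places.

Row total (Brand Y) = 139; column total (Under 25) = 166; grand total N = 528.
Expected count = (row total × column total) / N = 139 × 166 / 528 = 43.701.

43.701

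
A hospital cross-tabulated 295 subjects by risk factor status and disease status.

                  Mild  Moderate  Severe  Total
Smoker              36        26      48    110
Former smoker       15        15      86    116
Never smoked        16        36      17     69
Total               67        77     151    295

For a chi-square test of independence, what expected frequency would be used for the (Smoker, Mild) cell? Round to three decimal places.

24.983

Row total (Smoker) = 110; column total (Mild) = 67; grand total N = 295.
Expected count = (row total × column total) / N = 110 × 67 / 295 = 24.983.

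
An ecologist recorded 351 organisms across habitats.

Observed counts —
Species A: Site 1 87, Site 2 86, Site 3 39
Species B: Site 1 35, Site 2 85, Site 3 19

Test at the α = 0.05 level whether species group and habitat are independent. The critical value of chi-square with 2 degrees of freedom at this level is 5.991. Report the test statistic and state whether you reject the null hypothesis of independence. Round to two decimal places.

Row totals: 212, 139. Column totals: 122, 171, 58. Grand total N = 351.
Expected counts (row total × column total / N):
  Species A, Site 1: 212×122/351 = 73.687
  Species A, Site 2: 212×171/351 = 103.282
  Species A, Site 3: 212×58/351 = 35.031
  Species B, Site 1: 139×122/351 = 48.313
  Species B, Site 2: 139×171/351 = 67.718
  Species B, Site 3: 139×58/351 = 22.969
Contributions (O − E)²/E:
  (87 − 73.687)²/73.687 = 2.4053
  (86 − 103.282)²/103.282 = 2.8918
  (39 − 35.031)²/35.031 = 0.4497
  (35 − 48.313)²/48.313 = 3.6685
  (85 − 67.718)²/67.718 = 4.4105
  (19 − 22.969)²/22.969 = 0.6858
χ² = 2.4053 + 2.8918 + 0.4497 + 3.6685 + 4.4105 + 0.6858 = 14.51
df = (2−1)(3−1) = 2. Since 14.51 > 5.991, reject the null hypothesis of independence at α = 0.05.

14.51; reject H₀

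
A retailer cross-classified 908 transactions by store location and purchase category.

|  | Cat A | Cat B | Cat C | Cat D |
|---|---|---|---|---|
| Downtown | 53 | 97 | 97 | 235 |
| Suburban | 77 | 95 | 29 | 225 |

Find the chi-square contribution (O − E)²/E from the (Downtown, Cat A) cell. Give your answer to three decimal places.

Row total (Downtown) = 482; column total (Cat A) = 130; N = 908.
Expected count E = 482 × 130 / 908 = 69.0088.
Contribution = (O − E)²/E = (53 − 69.0088)² / 69.0088 = 3.714.

3.714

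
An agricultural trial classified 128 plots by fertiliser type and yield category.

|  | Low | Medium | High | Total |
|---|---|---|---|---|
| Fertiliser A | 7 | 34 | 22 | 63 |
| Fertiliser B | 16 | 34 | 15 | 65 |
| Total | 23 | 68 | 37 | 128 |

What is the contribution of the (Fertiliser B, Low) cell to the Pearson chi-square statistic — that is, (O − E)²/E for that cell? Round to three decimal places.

Row total (Fertiliser B) = 65; column total (Low) = 23; N = 128.
Expected count E = 65 × 23 / 128 = 11.6797.
Contribution = (O − E)²/E = (16 − 11.6797)² / 11.6797 = 1.598.

1.598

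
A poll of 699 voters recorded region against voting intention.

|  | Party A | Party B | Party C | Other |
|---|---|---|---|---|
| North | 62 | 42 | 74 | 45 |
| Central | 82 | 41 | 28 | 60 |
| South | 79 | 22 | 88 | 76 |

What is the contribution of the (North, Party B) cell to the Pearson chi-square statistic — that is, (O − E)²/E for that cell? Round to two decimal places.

2.16

Row total (North) = 223; column total (Party B) = 105; N = 699.
Expected count E = 223 × 105 / 699 = 33.498.
Contribution = (O − E)²/E = (42 − 33.498)² / 33.498 = 2.16.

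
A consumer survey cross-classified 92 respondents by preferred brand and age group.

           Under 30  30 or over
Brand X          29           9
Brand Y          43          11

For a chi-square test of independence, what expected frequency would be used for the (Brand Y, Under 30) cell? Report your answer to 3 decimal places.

Row total (Brand Y) = 54; column total (Under 30) = 72; grand total N = 92.
Expected count = (row total × column total) / N = 54 × 72 / 92 = 42.261.

42.261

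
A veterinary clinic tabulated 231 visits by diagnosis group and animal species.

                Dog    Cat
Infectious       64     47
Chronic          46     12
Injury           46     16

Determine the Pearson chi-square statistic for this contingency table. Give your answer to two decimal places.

Row totals: 111, 58, 62. Column totals: 156, 75. Grand total N = 231.
Expected counts (row total × column total / N):
  Infectious, Dog: 111×156/231 = 74.961
  Infectious, Cat: 111×75/231 = 36.039
  Chronic, Dog: 58×156/231 = 39.169
  Chronic, Cat: 58×75/231 = 18.831
  Injury, Dog: 62×156/231 = 41.870
  Injury, Cat: 62×75/231 = 20.130
Contributions (O − E)²/E:
  (64 − 74.961)²/74.961 = 1.6027
  (47 − 36.039)²/36.039 = 3.3337
  (46 − 39.169)²/39.169 = 1.1913
  (12 − 18.831)²/18.831 = 2.4780
  (46 − 41.870)²/41.870 = 0.4074
  (16 − 20.130)²/20.130 = 0.8473
χ² = 1.6027 + 3.3337 + 1.1913 + 2.4780 + 0.4074 + 0.8473 = 9.86

9.86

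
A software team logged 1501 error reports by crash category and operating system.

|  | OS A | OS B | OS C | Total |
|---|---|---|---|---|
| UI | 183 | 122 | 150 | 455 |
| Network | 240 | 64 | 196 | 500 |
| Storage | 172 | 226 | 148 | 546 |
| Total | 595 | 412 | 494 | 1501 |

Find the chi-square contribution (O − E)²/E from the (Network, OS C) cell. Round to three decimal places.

6.008

Row total (Network) = 500; column total (OS C) = 494; N = 1501.
Expected count E = 500 × 494 / 1501 = 164.5570.
Contribution = (O − E)²/E = (196 − 164.5570)² / 164.5570 = 6.008.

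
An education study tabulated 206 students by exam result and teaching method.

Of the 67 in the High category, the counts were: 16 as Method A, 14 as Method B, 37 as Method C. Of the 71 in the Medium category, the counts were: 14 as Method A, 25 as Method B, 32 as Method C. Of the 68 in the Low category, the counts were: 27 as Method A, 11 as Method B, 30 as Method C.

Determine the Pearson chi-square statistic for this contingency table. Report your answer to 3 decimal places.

Row totals: 67, 71, 68. Column totals: 57, 50, 99. Grand total N = 206.
Expected counts (row total × column total / N):
  High, Method A: 67×57/206 = 18.5388
  High, Method B: 67×50/206 = 16.2621
  High, Method C: 67×99/206 = 32.1990
  Medium, Method A: 71×57/206 = 19.6456
  Medium, Method B: 71×50/206 = 17.2330
  Medium, Method C: 71×99/206 = 34.1214
  Low, Method A: 68×57/206 = 18.8155
  Low, Method B: 68×50/206 = 16.5049
  Low, Method C: 68×99/206 = 32.6796
Contributions (O − E)²/E:
  (16 − 18.5388)²/18.5388 = 0.3477
  (14 − 16.2621)²/16.2621 = 0.3147
  (37 − 32.1990)²/32.1990 = 0.7158
  (14 − 19.6456)²/19.6456 = 1.6224
  (25 − 17.2330)²/17.2330 = 3.5006
  (32 − 34.1214)²/34.1214 = 0.1319
  (27 − 18.8155)²/18.8155 = 3.5602
  (11 − 16.5049)²/16.5049 = 1.8361
  (30 − 32.6796)²/32.6796 = 0.2197
χ² = 0.3477 + 0.3147 + 0.7158 + 1.6224 + 3.5006 + 0.1319 + 3.5602 + 1.8361 + 0.2197 = 12.249

12.249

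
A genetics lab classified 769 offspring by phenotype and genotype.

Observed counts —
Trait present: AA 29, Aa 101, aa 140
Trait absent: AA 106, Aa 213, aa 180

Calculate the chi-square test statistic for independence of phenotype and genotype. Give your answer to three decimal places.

Row totals: 270, 499. Column totals: 135, 314, 320. Grand total N = 769.
Expected counts (row total × column total / N):
  Trait present, AA: 270×135/769 = 47.3992
  Trait present, Aa: 270×314/769 = 110.2471
  Trait present, aa: 270×320/769 = 112.3537
  Trait absent, AA: 499×135/769 = 87.6008
  Trait absent, Aa: 499×314/769 = 203.7529
  Trait absent, aa: 499×320/769 = 207.6463
Contributions (O − E)²/E:
  (29 − 47.3992)²/47.3992 = 7.1421
  (101 − 110.2471)²/110.2471 = 0.7756
  (140 − 112.3537)²/112.3537 = 6.8028
  (106 − 87.6008)²/87.6008 = 3.8645
  (213 − 203.7529)²/203.7529 = 0.4197
  (180 − 207.6463)²/207.6463 = 3.6809
χ² = 7.1421 + 0.7756 + 6.8028 + 3.8645 + 0.4197 + 3.6809 = 22.686

22.686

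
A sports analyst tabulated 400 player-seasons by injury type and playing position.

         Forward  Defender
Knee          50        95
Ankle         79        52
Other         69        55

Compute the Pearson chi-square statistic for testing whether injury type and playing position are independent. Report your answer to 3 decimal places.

Row totals: 145, 131, 124. Column totals: 198, 202. Grand total N = 400.
Expected counts (row total × column total / N):
  Knee, Forward: 145×198/400 = 71.7750
  Knee, Defender: 145×202/400 = 73.2250
  Ankle, Forward: 131×198/400 = 64.8450
  Ankle, Defender: 131×202/400 = 66.1550
  Other, Forward: 124×198/400 = 61.3800
  Other, Defender: 124×202/400 = 62.6200
Contributions (O − E)²/E:
  (50 − 71.7750)²/71.7750 = 6.6061
  (95 − 73.2250)²/73.2250 = 6.4753
  (79 − 64.8450)²/64.8450 = 3.0899
  (52 − 66.1550)²/66.1550 = 3.0287
  (69 − 61.3800)²/61.3800 = 0.9460
  (55 − 62.6200)²/62.6200 = 0.9273
χ² = 6.6061 + 6.4753 + 3.0899 + 3.0287 + 0.9460 + 0.9273 = 21.073

21.073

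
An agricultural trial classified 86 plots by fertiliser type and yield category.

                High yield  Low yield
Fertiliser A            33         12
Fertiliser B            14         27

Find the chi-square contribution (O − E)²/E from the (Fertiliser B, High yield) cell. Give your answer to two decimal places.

3.15

Row total (Fertiliser B) = 41; column total (High yield) = 47; N = 86.
Expected count E = 41 × 47 / 86 = 22.407.
Contribution = (O − E)²/E = (14 − 22.407)² / 22.407 = 3.15.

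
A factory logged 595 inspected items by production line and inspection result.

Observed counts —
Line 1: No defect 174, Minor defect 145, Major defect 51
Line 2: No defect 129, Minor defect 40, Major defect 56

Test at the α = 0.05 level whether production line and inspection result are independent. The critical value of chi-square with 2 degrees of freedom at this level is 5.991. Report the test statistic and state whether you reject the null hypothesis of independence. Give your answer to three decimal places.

33.144; reject H₀

Row totals: 370, 225. Column totals: 303, 185, 107. Grand total N = 595.
Expected counts (row total × column total / N):
  Line 1, No defect: 370×303/595 = 188.4202
  Line 1, Minor defect: 370×185/595 = 115.0420
  Line 1, Major defect: 370×107/595 = 66.5378
  Line 2, No defect: 225×303/595 = 114.5798
  Line 2, Minor defect: 225×185/595 = 69.9580
  Line 2, Major defect: 225×107/595 = 40.4622
Contributions (O − E)²/E:
  (174 − 188.4202)²/188.4202 = 1.1036
  (145 − 115.0420)²/115.0420 = 7.8013
  (51 − 66.5378)²/66.5378 = 3.6284
  (129 − 114.5798)²/114.5798 = 1.8148
  (40 − 69.9580)²/69.9580 = 12.8289
  (56 − 40.4622)²/40.4622 = 5.9666
χ² = 1.1036 + 7.8013 + 3.6284 + 1.8148 + 12.8289 + 5.9666 = 33.144
df = (2−1)(3−1) = 2. Since 33.144 > 5.991, reject the null hypothesis of independence at α = 0.05.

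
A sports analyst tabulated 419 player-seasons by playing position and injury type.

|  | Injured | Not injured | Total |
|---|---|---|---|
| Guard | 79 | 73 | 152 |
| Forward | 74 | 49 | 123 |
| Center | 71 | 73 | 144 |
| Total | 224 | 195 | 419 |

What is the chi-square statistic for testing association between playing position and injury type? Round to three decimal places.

Grand total N = 419.
Expected counts (row total × column total / N):
  Guard, Injured: 152×224/419 = 81.2601
  Guard, Not injured: 152×195/419 = 70.7399
  Forward, Injured: 123×224/419 = 65.7566
  Forward, Not injured: 123×195/419 = 57.2434
  Center, Injured: 144×224/419 = 76.9833
  Center, Not injured: 144×195/419 = 67.0167
Contributions (O − E)²/E:
  (79 − 81.2601)²/81.2601 = 0.0629
  (73 − 70.7399)²/70.7399 = 0.0722
  (74 − 65.7566)²/65.7566 = 1.0334
  (49 − 57.2434)²/57.2434 = 1.1871
  (71 − 76.9833)²/76.9833 = 0.4650
  (73 − 67.0167)²/67.0167 = 0.5342
χ² = 0.0629 + 0.0722 + 1.0334 + 1.1871 + 0.4650 + 0.5342 = 3.355

3.355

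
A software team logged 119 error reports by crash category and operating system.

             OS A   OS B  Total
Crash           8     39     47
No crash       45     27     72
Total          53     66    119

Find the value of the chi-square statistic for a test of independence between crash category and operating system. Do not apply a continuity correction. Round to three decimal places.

23.811

Grand total N = 119.
Expected counts (row total × column total / N):
  Crash, OS A: 47×53/119 = 20.9328
  Crash, OS B: 47×66/119 = 26.0672
  No crash, OS A: 72×53/119 = 32.0672
  No crash, OS B: 72×66/119 = 39.9328
Contributions (O − E)²/E:
  (8 − 20.9328)²/20.9328 = 7.9902
  (39 − 26.0672)²/26.0672 = 6.4164
  (45 − 32.0672)²/32.0672 = 5.2158
  (27 − 39.9328)²/39.9328 = 4.1885
χ² = 7.9902 + 6.4164 + 5.2158 + 4.1885 = 23.811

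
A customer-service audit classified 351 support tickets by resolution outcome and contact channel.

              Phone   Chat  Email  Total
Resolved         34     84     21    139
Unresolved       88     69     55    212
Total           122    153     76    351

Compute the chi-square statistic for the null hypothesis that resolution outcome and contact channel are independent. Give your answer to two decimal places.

Grand total N = 351.
Expected counts (row total × column total / N):
  Resolved, Phone: 139×122/351 = 48.3134
  Resolved, Chat: 139×153/351 = 60.5897
  Resolved, Email: 139×76/351 = 30.0969
  Unresolved, Phone: 212×122/351 = 73.6866
  Unresolved, Chat: 212×153/351 = 92.4103
  Unresolved, Email: 212×76/351 = 45.9031
Contributions (O − E)²/E:
  (34 − 48.3134)²/48.3134 = 4.2405
  (84 − 60.5897)²/60.5897 = 9.0451
  (21 − 30.0969)²/30.0969 = 2.7496
  (88 − 73.6866)²/73.6866 = 2.7803
  (69 − 92.4103)²/92.4103 = 5.9305
  (55 − 45.9031)²/45.9031 = 1.8028
χ² = 4.2405 + 9.0451 + 2.7496 + 2.7803 + 5.9305 + 1.8028 = 26.55

26.55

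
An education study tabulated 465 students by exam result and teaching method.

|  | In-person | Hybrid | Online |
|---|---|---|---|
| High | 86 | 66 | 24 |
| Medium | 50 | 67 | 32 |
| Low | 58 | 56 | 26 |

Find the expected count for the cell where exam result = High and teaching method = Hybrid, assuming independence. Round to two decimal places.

71.54

Row total (High) = 176; column total (Hybrid) = 189; grand total N = 465.
Expected count = (row total × column total) / N = 176 × 189 / 465 = 71.54.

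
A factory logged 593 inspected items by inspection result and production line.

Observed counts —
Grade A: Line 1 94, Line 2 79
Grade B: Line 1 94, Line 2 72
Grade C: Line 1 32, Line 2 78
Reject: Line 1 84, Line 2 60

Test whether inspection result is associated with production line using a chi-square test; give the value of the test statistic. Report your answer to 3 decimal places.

Row totals: 173, 166, 110, 144. Column totals: 304, 289. Grand total N = 593.
Expected counts (row total × column total / N):
  Grade A, Line 1: 173×304/593 = 88.6880
  Grade A, Line 2: 173×289/593 = 84.3120
  Grade B, Line 1: 166×304/593 = 85.0995
  Grade B, Line 2: 166×289/593 = 80.9005
  Grade C, Line 1: 110×304/593 = 56.3912
  Grade C, Line 2: 110×289/593 = 53.6088
  Reject, Line 1: 144×304/593 = 73.8212
  Reject, Line 2: 144×289/593 = 70.1788
Contributions (O − E)²/E:
  (94 − 88.6880)²/88.6880 = 0.3182
  (79 − 84.3120)²/84.3120 = 0.3347
  (94 − 85.0995)²/85.0995 = 0.9309
  (72 − 80.9005)²/80.9005 = 0.9792
  (32 − 56.3912)²/56.3912 = 10.5501
  (78 − 53.6088)²/53.6088 = 11.0976
  (84 − 73.8212)²/73.8212 = 1.4035
  (60 − 70.1788)²/70.1788 = 1.4763
χ² = 0.3182 + 0.3347 + 0.9309 + 0.9792 + 10.5501 + 11.0976 + 1.4035 + 1.4763 = 27.091

27.091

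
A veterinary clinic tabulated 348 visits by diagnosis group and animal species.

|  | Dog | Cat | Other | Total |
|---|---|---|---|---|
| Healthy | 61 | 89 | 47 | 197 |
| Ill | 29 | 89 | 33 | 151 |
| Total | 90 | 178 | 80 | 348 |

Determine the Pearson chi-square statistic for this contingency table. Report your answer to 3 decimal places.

Grand total N = 348.
Expected counts (row total × column total / N):
  Healthy, Dog: 197×90/348 = 50.9483
  Healthy, Cat: 197×178/348 = 100.7644
  Healthy, Other: 197×80/348 = 45.2874
  Ill, Dog: 151×90/348 = 39.0517
  Ill, Cat: 151×178/348 = 77.2356
  Ill, Other: 151×80/348 = 34.7126
Contributions (O − E)²/E:
  (61 − 50.9483)²/50.9483 = 1.9831
  (89 − 100.7644)²/100.7644 = 1.3735
  (47 − 45.2874)²/45.2874 = 0.0648
  (29 − 39.0517)²/39.0517 = 2.5873
  (89 − 77.2356)²/77.2356 = 1.7919
  (33 − 34.7126)²/34.7126 = 0.0845
χ² = 1.9831 + 1.3735 + 0.0648 + 2.5873 + 1.7919 + 0.0845 = 7.885

7.885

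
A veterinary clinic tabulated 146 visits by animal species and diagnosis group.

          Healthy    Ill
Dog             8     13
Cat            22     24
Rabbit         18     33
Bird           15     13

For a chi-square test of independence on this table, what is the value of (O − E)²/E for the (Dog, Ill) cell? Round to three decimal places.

Row total (Dog) = 21; column total (Ill) = 83; N = 146.
Expected count E = 21 × 83 / 146 = 11.9384.
Contribution = (O − E)²/E = (13 − 11.9384)² / 11.9384 = 0.094.

0.094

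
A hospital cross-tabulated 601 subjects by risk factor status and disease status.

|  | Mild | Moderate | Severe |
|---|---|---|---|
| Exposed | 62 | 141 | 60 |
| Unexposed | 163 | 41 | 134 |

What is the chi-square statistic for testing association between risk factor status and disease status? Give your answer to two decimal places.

121.04

Row totals: 263, 338. Column totals: 225, 182, 194. Grand total N = 601.
Expected counts (row total × column total / N):
  Exposed, Mild: 263×225/601 = 98.4609
  Exposed, Moderate: 263×182/601 = 79.6439
  Exposed, Severe: 263×194/601 = 84.8952
  Unexposed, Mild: 338×225/601 = 126.5391
  Unexposed, Moderate: 338×182/601 = 102.3561
  Unexposed, Severe: 338×194/601 = 109.1048
Contributions (O − E)²/E:
  (62 − 98.4609)²/98.4609 = 13.5018
  (141 − 79.6439)²/79.6439 = 47.2675
  (60 − 84.8952)²/84.8952 = 7.3004
  (163 − 126.5391)²/126.5391 = 10.5058
  (41 − 102.3561)²/102.3561 = 36.7792
  (134 − 109.1048)²/109.1048 = 5.6805
χ² = 13.5018 + 47.2675 + 7.3004 + 10.5058 + 36.7792 + 5.6805 = 121.04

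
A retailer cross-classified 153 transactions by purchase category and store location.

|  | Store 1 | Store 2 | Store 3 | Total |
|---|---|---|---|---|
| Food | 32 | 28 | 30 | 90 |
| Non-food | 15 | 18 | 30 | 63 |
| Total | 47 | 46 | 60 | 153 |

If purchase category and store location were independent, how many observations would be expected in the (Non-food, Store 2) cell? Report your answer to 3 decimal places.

Row total (Non-food) = 63; column total (Store 2) = 46; grand total N = 153.
Expected count = (row total × column total) / N = 63 × 46 / 153 = 18.941.

18.941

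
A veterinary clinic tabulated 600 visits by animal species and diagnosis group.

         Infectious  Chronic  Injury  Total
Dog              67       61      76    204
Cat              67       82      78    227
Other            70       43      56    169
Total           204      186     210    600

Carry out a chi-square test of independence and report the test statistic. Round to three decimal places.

8.335

Grand total N = 600.
Expected counts (row total × column total / N):
  Dog, Infectious: 204×204/600 = 69.3600
  Dog, Chronic: 204×186/600 = 63.2400
  Dog, Injury: 204×210/600 = 71.4000
  Cat, Infectious: 227×204/600 = 77.1800
  Cat, Chronic: 227×186/600 = 70.3700
  Cat, Injury: 227×210/600 = 79.4500
  Other, Infectious: 169×204/600 = 57.4600
  Other, Chronic: 169×186/600 = 52.3900
  Other, Injury: 169×210/600 = 59.1500
Contributions (O − E)²/E:
  (67 − 69.3600)²/69.3600 = 0.0803
  (61 − 63.2400)²/63.2400 = 0.0793
  (76 − 71.4000)²/71.4000 = 0.2964
  (67 − 77.1800)²/77.1800 = 1.3427
  (82 − 70.3700)²/70.3700 = 1.9221
  (78 − 79.4500)²/79.4500 = 0.0265
  (70 − 57.4600)²/57.4600 = 2.7367
  (43 − 52.3900)²/52.3900 = 1.6830
  (56 − 59.1500)²/59.1500 = 0.1678
χ² = 0.0803 + 0.0793 + 0.2964 + 1.3427 + 1.9221 + 0.0265 + 2.7367 + 1.6830 + 0.1678 = 8.335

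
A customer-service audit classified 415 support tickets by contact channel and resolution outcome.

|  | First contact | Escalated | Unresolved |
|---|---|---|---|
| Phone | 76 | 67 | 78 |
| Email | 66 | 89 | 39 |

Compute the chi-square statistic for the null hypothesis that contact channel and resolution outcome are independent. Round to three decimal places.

Row totals: 221, 194. Column totals: 142, 156, 117. Grand total N = 415.
Expected counts (row total × column total / N):
  Phone, First contact: 221×142/415 = 75.6193
  Phone, Escalated: 221×156/415 = 83.0747
  Phone, Unresolved: 221×117/415 = 62.3060
  Email, First contact: 194×142/415 = 66.3807
  Email, Escalated: 194×156/415 = 72.9253
  Email, Unresolved: 194×117/415 = 54.6940
Contributions (O − E)²/E:
  (76 − 75.6193)²/75.6193 = 0.0019
  (67 − 83.0747)²/83.0747 = 3.1104
  (78 − 62.3060)²/62.3060 = 3.9531
  (66 − 66.3807)²/66.3807 = 0.0022
  (89 − 72.9253)²/72.9253 = 3.5433
  (39 − 54.6940)²/54.6940 = 4.5033
χ² = 0.0019 + 3.1104 + 3.9531 + 0.0022 + 3.5433 + 4.5033 = 15.114

15.114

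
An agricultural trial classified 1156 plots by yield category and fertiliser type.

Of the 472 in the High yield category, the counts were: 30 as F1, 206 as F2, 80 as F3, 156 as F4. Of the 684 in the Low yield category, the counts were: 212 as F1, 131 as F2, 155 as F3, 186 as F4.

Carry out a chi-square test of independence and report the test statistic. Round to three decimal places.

146.172

Row totals: 472, 684. Column totals: 242, 337, 235, 342. Grand total N = 1156.
Expected counts (row total × column total / N):
  High yield, F1: 472×242/1156 = 98.8097
  High yield, F2: 472×337/1156 = 137.5986
  High yield, F3: 472×235/1156 = 95.9516
  High yield, F4: 472×342/1156 = 139.6401
  Low yield, F1: 684×242/1156 = 143.1903
  Low yield, F2: 684×337/1156 = 199.4014
  Low yield, F3: 684×235/1156 = 139.0484
  Low yield, F4: 684×342/1156 = 202.3599
Contributions (O − E)²/E:
  (30 − 98.8097)²/98.8097 = 47.9181
  (206 − 137.5986)²/137.5986 = 34.0029
  (80 − 95.9516)²/95.9516 = 2.6519
  (156 − 139.6401)²/139.6401 = 1.9167
  (212 − 143.1903)²/143.1903 = 33.0663
  (131 − 199.4014)²/199.4014 = 23.4640
  (155 − 139.0484)²/139.0484 = 1.8300
  (186 − 202.3599)²/202.3599 = 1.3226
χ² = 47.9181 + 34.0029 + 2.6519 + 1.9167 + 33.0663 + 23.4640 + 1.8300 + 1.3226 = 146.172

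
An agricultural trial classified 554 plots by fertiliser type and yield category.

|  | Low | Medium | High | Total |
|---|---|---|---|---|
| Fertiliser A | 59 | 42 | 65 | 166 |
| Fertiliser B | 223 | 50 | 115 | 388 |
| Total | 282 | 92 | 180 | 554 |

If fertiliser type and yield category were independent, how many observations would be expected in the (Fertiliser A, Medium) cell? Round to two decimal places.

Row total (Fertiliser A) = 166; column total (Medium) = 92; grand total N = 554.
Expected count = (row total × column total) / N = 166 × 92 / 554 = 27.57.

27.57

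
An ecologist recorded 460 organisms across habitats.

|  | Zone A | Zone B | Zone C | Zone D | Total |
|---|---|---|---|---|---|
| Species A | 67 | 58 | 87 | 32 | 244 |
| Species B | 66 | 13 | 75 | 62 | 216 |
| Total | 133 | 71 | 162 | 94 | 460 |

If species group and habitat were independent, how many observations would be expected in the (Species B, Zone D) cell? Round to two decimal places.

Row total (Species B) = 216; column total (Zone D) = 94; grand total N = 460.
Expected count = (row total × column total) / N = 216 × 94 / 460 = 44.14.

44.14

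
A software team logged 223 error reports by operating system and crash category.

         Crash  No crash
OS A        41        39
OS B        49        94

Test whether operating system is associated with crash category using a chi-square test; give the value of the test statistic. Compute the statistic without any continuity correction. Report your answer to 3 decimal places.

Row totals: 80, 143. Column totals: 90, 133. Grand total N = 223.
Expected counts (row total × column total / N):
  OS A, Crash: 80×90/223 = 32.2870
  OS A, No crash: 80×133/223 = 47.7130
  OS B, Crash: 143×90/223 = 57.7130
  OS B, No crash: 143×133/223 = 85.2870
Contributions (O − E)²/E:
  (41 − 32.2870)²/32.2870 = 2.3513
  (39 − 47.7130)²/47.7130 = 1.5911
  (49 − 57.7130)²/57.7130 = 1.3154
  (94 − 85.2870)²/85.2870 = 0.8901
χ² = 2.3513 + 1.5911 + 1.3154 + 0.8901 = 6.148

6.148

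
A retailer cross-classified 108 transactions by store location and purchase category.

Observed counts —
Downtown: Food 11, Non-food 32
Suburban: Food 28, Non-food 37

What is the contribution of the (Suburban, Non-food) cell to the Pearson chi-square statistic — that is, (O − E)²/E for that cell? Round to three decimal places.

Row total (Suburban) = 65; column total (Non-food) = 69; N = 108.
Expected count E = 65 × 69 / 108 = 41.5278.
Contribution = (O − E)²/E = (37 − 41.5278)² / 41.5278 = 0.494.

0.494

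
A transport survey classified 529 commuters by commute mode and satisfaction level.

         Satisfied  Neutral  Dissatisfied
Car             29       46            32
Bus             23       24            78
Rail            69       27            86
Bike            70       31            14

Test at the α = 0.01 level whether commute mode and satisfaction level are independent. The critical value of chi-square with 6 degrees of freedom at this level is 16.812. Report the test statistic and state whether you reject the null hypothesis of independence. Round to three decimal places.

Row totals: 107, 125, 182, 115. Column totals: 191, 128, 210. Grand total N = 529.
Expected counts (row total × column total / N):
  Car, Satisfied: 107×191/529 = 38.6333
  Car, Neutral: 107×128/529 = 25.8904
  Car, Dissatisfied: 107×210/529 = 42.4764
  Bus, Satisfied: 125×191/529 = 45.1323
  Bus, Neutral: 125×128/529 = 30.2457
  Bus, Dissatisfied: 125×210/529 = 49.6219
  Rail, Satisfied: 182×191/529 = 65.7127
  Rail, Neutral: 182×128/529 = 44.0378
  Rail, Dissatisfied: 182×210/529 = 72.2495
  Bike, Satisfied: 115×191/529 = 41.5217
  Bike, Neutral: 115×128/529 = 27.8261
  Bike, Dissatisfied: 115×210/529 = 45.6522
Contributions (O − E)²/E:
  (29 − 38.6333)²/38.6333 = 2.4021
  (46 − 25.8904)²/25.8904 = 15.6195
  (32 − 42.4764)²/42.4764 = 2.5839
  (23 − 45.1323)²/45.1323 = 10.8534
  (24 − 30.2457)²/30.2457 = 1.2897
  (78 − 49.6219)²/49.6219 = 16.2291
  (69 − 65.7127)²/65.7127 = 0.1644
  (27 − 44.0378)²/44.0378 = 6.5918
  (86 − 72.2495)²/72.2495 = 2.6170
  (70 − 41.5217)²/41.5217 = 19.5323
  (31 − 27.8261)²/27.8261 = 0.3620
  (14 − 45.6522)²/45.6522 = 21.9455
χ² = 2.4021 + 15.6195 + 2.5839 + 10.8534 + 1.2897 + 16.2291 + 0.1644 + 6.5918 + 2.6170 + 19.5323 + 0.3620 + 21.9455 = 100.191
df = (4−1)(3−1) = 6. Since 100.191 > 16.812, reject the null hypothesis of independence at α = 0.01.

100.191; reject H₀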